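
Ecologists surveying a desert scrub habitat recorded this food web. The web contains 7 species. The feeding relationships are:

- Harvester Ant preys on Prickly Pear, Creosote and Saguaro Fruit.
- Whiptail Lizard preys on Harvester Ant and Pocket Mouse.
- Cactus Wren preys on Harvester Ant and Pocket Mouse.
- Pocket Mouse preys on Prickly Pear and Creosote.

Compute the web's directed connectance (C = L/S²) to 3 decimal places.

The web has S = 7 species and L = 9 feeding links.
C = L / S² = 9 / 49 = 0.1837 ≈ 0.184.

C = 0.184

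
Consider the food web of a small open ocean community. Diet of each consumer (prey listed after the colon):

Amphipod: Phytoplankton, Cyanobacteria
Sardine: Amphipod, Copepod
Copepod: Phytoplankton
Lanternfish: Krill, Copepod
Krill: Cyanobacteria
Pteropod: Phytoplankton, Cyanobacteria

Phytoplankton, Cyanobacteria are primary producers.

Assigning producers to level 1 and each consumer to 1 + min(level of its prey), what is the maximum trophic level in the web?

Producers (level 1): Phytoplankton, Cyanobacteria.
Following each consumer down to its lowest-level prey: Cyanobacteria → Krill → Lanternfish (levels 1 through 3).
All prey of Lanternfish (Krill 2, Copepod 2) are at level 2 or above, so Lanternfish is at level 1 + 2 = 3.
Every consumer has at least one prey at level 2 or below, so none exceeds level 3.

3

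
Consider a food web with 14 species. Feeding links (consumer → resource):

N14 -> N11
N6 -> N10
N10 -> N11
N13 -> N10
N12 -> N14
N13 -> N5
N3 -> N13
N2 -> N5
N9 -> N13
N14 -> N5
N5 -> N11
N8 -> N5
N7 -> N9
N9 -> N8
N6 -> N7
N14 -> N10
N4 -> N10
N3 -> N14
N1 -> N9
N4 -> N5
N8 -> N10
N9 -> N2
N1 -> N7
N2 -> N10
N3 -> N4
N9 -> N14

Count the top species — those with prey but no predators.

4

Top species (has prey, but nothing eats it): N3, N12, N6, N1.
Count: 4.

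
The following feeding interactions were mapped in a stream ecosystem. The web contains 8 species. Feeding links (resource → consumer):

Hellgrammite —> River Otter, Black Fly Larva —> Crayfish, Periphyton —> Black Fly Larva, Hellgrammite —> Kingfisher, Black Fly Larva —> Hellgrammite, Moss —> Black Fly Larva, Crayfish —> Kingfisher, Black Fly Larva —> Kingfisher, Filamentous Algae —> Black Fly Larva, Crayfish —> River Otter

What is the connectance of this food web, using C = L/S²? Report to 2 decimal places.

The web has S = 8 species and L = 10 feeding links.
C = L / S² = 10 / 64 = 0.1562 ≈ 0.16.

C = 0.16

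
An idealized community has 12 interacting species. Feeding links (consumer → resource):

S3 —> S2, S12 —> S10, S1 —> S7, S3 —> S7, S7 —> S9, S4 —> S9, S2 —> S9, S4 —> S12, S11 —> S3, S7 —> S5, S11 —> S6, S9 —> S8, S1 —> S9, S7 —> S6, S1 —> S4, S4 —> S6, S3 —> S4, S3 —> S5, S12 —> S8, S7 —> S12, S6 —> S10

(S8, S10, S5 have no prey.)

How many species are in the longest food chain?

5 species

One longest chain: S8 → S12 → S4 → S3 → S11.
It has 5 species and 4 links.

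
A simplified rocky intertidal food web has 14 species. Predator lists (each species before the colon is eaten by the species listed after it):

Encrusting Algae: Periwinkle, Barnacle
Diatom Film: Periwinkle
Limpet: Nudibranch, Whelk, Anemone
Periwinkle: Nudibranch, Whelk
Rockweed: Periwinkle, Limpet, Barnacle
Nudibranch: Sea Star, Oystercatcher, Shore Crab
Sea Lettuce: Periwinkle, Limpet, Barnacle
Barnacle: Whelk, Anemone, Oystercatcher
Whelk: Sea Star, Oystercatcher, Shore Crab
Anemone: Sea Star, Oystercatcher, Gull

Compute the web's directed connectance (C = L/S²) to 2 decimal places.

C = 0.13

The web has S = 14 species and L = 26 feeding links.
C = L / S² = 26 / 196 = 0.1327 ≈ 0.13.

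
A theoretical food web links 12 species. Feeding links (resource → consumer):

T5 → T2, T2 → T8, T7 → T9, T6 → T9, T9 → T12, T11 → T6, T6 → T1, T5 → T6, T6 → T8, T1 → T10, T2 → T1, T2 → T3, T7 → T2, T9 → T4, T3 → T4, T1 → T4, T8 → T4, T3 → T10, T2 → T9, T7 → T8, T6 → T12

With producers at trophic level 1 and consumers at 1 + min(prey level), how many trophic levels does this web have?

Producers (level 1): T7, T11, T5.
Following each consumer down to its lowest-level prey: T7 → T2 → T1 → T10 (levels 1 through 4).
All prey of T10 (T1 3, T3 3) are at level 3 or above, so T10 is at level 1 + 3 = 4.
Every consumer has at least one prey at level 3 or below, so none exceeds level 4.

4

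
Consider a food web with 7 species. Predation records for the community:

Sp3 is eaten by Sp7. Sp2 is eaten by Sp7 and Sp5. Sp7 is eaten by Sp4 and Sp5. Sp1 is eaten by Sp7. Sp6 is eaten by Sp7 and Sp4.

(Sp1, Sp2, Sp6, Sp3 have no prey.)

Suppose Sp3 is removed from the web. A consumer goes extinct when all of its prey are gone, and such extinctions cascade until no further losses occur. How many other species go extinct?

0

Remove Sp3.
Every predator of it retains at least one other prey: Sp7 still has Sp1, Sp2, Sp6.
No consumer loses all prey, so no secondary extinctions occur.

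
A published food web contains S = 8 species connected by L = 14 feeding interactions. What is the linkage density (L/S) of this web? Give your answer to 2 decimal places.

There are L = 14 links among S = 8 species.
L/S = 14/8 = 1.7500 ≈ 1.75.

L/S = 1.75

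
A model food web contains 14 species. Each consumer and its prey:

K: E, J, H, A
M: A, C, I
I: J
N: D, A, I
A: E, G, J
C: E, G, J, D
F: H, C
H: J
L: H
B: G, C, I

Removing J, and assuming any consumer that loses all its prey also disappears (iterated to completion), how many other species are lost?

3

Remove J.
Round 1: H (all prey gone), I (all prey gone) → extinct.
Round 2: L (all prey gone) → extinct.
No further losses. Total secondary extinctions: 3.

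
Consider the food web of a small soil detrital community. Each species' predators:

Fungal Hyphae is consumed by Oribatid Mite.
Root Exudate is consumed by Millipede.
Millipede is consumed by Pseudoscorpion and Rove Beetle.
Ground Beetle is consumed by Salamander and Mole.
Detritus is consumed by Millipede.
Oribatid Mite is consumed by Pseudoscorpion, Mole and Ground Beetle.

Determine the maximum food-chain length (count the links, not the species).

3 links

One longest chain: Fungal Hyphae → Oribatid Mite → Ground Beetle → Salamander.
It has 4 species and 3 links.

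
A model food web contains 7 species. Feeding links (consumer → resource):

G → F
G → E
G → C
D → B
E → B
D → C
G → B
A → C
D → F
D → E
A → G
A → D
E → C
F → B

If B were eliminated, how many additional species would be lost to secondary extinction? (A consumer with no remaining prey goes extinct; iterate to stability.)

1

Remove B.
Round 1: F (all prey gone) → extinct.
No further losses. Total secondary extinctions: 1.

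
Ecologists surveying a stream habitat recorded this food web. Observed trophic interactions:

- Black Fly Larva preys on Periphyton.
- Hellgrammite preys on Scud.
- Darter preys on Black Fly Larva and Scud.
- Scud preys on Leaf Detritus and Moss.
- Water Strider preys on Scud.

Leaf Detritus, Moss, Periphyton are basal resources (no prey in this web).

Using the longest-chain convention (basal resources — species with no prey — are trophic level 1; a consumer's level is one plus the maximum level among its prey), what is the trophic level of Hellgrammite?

Leaf Detritus has no prey (basal) → level 1.
Scud eats Leaf Detritus (level 1); other prey at levels: Moss 1 → level 2.
Hellgrammite eats Scud → level 3.

Trophic level 3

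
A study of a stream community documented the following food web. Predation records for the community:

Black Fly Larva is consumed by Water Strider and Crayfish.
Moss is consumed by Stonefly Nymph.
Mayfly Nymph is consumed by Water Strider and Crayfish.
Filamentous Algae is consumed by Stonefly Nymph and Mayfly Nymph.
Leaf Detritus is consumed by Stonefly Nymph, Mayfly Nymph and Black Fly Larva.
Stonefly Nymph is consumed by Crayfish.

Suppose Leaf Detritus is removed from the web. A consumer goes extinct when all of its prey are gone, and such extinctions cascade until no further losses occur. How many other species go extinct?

Remove Leaf Detritus.
Round 1: Black Fly Larva (all prey gone) → extinct.
No further losses. Total secondary extinctions: 1.

1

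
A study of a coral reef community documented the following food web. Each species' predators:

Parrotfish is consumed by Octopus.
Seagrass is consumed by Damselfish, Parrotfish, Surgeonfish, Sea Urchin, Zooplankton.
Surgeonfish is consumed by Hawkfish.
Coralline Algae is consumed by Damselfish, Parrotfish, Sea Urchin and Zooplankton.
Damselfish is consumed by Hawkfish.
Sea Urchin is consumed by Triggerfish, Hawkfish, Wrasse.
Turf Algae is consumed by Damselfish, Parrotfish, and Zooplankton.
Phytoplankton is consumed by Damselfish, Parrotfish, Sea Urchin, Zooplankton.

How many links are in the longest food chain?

One longest chain: Seagrass → Sea Urchin → Wrasse.
It has 3 species and 2 links.

2 links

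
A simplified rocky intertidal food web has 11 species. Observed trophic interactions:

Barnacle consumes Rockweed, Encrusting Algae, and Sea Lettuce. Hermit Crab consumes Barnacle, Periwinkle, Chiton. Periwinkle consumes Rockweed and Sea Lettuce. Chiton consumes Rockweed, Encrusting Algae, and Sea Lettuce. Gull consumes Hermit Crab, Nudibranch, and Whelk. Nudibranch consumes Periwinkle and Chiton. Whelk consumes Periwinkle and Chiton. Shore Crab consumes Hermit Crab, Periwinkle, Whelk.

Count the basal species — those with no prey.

Basal species (no prey listed): Encrusting Algae, Rockweed, Sea Lettuce.
Count: 3.

3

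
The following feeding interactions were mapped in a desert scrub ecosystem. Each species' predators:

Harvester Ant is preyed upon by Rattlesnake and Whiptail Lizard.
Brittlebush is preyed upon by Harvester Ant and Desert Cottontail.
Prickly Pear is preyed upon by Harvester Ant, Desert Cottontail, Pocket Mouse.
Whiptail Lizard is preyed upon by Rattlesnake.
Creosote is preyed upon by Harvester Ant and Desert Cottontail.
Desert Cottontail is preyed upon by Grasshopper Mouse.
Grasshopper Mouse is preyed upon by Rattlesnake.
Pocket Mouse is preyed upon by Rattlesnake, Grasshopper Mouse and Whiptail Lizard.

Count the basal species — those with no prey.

3

Basal species (no prey listed): Brittlebush, Prickly Pear, Creosote.
Count: 3.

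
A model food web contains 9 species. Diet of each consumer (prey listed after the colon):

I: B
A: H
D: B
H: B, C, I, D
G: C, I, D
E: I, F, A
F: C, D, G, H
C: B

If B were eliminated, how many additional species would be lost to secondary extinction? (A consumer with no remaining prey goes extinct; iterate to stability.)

8

Remove B.
Round 1: C (all prey gone), I (all prey gone), D (all prey gone) → extinct.
Round 2: G (all prey gone), H (all prey gone) → extinct.
Round 3: F (all prey gone), A (all prey gone) → extinct.
Round 4: E (all prey gone) → extinct.
No further losses. Total secondary extinctions: 8.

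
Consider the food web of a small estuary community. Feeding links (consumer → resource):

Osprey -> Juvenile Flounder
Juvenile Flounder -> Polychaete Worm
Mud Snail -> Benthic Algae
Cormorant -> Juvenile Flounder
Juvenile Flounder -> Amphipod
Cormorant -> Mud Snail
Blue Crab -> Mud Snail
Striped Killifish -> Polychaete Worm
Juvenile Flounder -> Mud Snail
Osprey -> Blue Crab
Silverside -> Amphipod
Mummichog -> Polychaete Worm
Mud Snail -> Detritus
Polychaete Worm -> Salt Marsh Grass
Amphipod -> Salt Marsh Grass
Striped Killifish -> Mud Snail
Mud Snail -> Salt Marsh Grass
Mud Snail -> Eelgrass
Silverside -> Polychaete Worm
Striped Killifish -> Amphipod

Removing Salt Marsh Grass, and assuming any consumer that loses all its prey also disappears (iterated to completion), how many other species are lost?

4

Remove Salt Marsh Grass.
Round 1: Amphipod (all prey gone), Polychaete Worm (all prey gone) → extinct.
Round 2: Mummichog (all prey gone), Silverside (all prey gone) → extinct.
No further losses. Total secondary extinctions: 4.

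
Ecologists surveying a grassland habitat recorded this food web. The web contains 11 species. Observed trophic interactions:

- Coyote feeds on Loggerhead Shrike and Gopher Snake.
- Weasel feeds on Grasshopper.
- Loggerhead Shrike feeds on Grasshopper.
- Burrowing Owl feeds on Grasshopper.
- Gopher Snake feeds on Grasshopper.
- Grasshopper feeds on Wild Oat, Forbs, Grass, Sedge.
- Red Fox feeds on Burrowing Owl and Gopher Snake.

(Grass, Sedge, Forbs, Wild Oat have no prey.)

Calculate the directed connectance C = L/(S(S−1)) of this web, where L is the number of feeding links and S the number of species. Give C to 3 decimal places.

C = 0.109

The web has S = 11 species and L = 12 feeding links.
C = L / (S(S−1)) = 12 / 110 = 0.1091 ≈ 0.109.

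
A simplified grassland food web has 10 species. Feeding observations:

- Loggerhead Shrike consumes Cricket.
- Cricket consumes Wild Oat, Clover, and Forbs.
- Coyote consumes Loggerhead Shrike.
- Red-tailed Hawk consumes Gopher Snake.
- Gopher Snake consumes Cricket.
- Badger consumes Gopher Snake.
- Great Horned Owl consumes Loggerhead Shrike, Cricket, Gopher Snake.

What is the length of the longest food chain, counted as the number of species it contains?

4 species

One longest chain: Wild Oat → Cricket → Gopher Snake → Great Horned Owl.
It has 4 species and 3 links.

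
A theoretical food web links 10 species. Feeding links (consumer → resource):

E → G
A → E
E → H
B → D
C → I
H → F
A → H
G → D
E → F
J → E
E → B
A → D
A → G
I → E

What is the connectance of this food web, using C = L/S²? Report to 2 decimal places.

The web has S = 10 species and L = 14 feeding links.
C = L / S² = 14 / 100 = 0.1400 ≈ 0.14.

C = 0.14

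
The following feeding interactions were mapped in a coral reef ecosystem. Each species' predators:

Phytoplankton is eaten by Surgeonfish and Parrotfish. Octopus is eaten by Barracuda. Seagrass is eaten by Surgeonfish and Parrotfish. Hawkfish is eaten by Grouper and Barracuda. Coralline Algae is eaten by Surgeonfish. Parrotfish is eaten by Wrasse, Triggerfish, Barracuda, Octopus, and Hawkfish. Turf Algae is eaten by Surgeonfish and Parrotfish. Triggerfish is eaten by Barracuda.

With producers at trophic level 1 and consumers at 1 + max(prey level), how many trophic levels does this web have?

Producers (level 1): Turf Algae, Phytoplankton, Coralline Algae, Seagrass.
Turf Algae → Parrotfish → Hawkfish → Grouper gives Grouper level 4.
No species has a prey at level 4, so no species reaches level 5.

4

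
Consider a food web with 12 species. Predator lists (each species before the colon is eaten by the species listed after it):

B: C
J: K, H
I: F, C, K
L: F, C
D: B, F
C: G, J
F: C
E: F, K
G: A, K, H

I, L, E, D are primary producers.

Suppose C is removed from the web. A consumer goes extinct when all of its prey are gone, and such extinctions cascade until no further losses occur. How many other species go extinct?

Remove C.
Round 1: G (all prey gone), J (all prey gone) → extinct.
Round 2: A (all prey gone), H (all prey gone) → extinct.
No further losses. Total secondary extinctions: 4.

4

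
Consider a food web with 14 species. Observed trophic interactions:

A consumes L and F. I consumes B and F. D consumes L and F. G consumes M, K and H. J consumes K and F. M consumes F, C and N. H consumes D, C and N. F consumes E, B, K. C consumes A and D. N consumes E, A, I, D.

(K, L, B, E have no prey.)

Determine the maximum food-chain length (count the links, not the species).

One longest chain: K → F → A → N → H → G.
It has 6 species and 5 links.

5 links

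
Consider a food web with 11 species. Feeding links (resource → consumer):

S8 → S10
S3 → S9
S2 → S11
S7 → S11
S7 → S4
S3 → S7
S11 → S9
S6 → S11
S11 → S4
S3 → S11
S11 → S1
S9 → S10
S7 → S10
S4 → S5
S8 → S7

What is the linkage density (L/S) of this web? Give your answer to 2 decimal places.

L/S = 1.36

There are L = 15 links among S = 11 species.
L/S = 15/11 = 1.3636 ≈ 1.36.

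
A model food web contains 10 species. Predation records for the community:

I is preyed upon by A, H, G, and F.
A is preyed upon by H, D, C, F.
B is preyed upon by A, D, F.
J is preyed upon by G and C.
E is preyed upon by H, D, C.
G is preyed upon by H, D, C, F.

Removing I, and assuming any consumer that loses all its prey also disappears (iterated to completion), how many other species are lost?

0

Remove I.
Every predator of it retains at least one other prey: A still has B; G still has J; H still has E, A, G; F still has B, A, G.
No consumer loses all prey, so no secondary extinctions occur.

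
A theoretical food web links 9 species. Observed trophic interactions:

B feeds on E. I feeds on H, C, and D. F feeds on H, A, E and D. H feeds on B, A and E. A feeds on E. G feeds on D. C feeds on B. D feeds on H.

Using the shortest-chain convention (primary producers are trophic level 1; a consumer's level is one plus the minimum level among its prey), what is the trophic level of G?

E is a producer → level 1.
H eats E → level 2.
D eats H → level 3.
G eats D → level 4.
No prey of G is below level 3, so 4 is the minimum.

Trophic level 4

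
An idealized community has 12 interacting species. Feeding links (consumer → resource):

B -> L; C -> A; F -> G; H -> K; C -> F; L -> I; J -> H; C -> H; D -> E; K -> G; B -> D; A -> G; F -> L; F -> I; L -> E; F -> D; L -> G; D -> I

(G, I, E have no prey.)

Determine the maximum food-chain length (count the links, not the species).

One longest chain: G → K → H → C.
It has 4 species and 3 links.

3 links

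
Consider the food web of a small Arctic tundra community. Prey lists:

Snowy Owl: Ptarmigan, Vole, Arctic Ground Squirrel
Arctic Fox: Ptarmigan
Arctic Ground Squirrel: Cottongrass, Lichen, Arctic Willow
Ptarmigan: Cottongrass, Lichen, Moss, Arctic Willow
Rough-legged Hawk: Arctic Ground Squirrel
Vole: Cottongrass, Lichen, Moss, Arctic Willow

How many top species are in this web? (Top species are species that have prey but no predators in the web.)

Top species (has prey, but nothing eats it): Rough-legged Hawk, Snowy Owl, Arctic Fox.
Count: 3.

3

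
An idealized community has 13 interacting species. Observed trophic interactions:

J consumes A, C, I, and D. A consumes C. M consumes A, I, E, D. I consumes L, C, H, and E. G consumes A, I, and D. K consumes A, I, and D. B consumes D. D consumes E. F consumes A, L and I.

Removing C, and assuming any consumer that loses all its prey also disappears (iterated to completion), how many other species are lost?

Remove C.
Round 1: A (all prey gone) → extinct.
No further losses. Total secondary extinctions: 1.

1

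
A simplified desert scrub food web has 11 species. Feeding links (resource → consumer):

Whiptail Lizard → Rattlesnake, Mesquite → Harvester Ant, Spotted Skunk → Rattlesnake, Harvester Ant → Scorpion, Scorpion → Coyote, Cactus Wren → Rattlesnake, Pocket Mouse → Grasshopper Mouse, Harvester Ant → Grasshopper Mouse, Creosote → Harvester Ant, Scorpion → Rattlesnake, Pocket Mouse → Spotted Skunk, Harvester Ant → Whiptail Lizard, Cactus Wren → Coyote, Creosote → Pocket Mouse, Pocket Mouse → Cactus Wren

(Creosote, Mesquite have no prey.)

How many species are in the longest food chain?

4 species

One longest chain: Creosote → Pocket Mouse → Spotted Skunk → Rattlesnake.
It has 4 species and 3 links.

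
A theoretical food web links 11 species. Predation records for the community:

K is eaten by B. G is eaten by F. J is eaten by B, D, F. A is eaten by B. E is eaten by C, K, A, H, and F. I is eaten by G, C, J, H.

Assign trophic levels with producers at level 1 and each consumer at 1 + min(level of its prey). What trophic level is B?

E is a producer → level 1.
A eats E → level 2.
B eats A → level 3.
No prey of B is below level 2, so 3 is the minimum.

Trophic level 3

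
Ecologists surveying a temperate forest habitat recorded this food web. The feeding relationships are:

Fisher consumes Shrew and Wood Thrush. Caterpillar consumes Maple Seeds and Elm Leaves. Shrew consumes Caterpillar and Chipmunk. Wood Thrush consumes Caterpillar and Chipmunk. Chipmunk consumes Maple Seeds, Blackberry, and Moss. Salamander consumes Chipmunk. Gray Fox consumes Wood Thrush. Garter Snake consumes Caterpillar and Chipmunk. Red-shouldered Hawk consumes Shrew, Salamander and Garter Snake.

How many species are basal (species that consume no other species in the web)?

4

Basal species (no prey listed): Moss, Maple Seeds, Blackberry, Elm Leaves.
Count: 4.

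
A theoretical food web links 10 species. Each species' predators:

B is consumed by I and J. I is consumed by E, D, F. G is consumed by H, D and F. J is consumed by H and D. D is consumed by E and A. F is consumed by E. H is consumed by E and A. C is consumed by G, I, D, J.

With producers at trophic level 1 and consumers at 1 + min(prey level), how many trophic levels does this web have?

Producers (level 1): B, C.
Following each consumer down to its lowest-level prey: B → J → H (levels 1 through 3).
All prey of H (J 2, G 2) are at level 2 or above, so H is at level 1 + 2 = 3.
Every consumer has at least one prey at level 2 or below, so none exceeds level 3.

3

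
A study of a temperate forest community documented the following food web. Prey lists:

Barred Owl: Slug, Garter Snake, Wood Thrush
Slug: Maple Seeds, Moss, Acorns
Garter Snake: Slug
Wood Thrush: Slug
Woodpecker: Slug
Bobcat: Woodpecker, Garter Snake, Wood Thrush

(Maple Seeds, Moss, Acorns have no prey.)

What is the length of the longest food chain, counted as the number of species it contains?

One longest chain: Maple Seeds → Slug → Woodpecker → Bobcat.
It has 4 species and 3 links.

4 species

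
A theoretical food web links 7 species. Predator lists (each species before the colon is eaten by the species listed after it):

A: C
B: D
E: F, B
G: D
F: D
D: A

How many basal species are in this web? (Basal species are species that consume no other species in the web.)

2

Basal species (no prey listed): G, E.
Count: 2.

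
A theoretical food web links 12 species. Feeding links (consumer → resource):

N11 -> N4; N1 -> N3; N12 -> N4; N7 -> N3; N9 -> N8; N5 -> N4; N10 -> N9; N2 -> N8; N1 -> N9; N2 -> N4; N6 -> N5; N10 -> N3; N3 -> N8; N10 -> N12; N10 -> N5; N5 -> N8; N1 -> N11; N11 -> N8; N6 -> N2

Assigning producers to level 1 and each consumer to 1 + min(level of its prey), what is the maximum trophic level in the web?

Producers (level 1): N4, N8.
Following each consumer down to its lowest-level prey: N4 → N2 → N6 (levels 1 through 3).
All prey of N6 (N2 2, N5 2) are at level 2 or above, so N6 is at level 1 + 2 = 3.
Every consumer has at least one prey at level 2 or below, so none exceeds level 3.

3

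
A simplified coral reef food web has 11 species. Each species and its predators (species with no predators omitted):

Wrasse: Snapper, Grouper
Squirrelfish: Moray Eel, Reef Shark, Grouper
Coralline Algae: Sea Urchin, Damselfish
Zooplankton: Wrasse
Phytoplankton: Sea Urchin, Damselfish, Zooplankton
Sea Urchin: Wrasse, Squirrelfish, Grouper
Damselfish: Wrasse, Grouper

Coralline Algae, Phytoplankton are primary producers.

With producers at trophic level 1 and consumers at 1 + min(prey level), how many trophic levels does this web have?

4

Producers (level 1): Coralline Algae, Phytoplankton.
Following each consumer down to its lowest-level prey: Coralline Algae → Sea Urchin → Squirrelfish → Reef Shark (levels 1 through 4).
All prey of Reef Shark (Squirrelfish 3) are at level 3 or above, so Reef Shark is at level 1 + 3 = 4.
Every consumer has at least one prey at level 3 or below, so none exceeds level 4.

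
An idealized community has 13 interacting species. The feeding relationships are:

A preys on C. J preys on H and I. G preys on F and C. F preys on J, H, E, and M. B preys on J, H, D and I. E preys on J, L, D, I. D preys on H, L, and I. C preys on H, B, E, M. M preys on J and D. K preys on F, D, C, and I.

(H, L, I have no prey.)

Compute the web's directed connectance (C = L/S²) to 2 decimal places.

The web has S = 13 species and L = 30 feeding links.
C = L / S² = 30 / 169 = 0.1775 ≈ 0.18.

C = 0.18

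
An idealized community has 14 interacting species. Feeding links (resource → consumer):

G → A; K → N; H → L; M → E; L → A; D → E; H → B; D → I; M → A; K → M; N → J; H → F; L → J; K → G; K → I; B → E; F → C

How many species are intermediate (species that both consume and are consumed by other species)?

Intermediate species (has both prey and predators): L, F, B, M, G, N.
Count: 6.

6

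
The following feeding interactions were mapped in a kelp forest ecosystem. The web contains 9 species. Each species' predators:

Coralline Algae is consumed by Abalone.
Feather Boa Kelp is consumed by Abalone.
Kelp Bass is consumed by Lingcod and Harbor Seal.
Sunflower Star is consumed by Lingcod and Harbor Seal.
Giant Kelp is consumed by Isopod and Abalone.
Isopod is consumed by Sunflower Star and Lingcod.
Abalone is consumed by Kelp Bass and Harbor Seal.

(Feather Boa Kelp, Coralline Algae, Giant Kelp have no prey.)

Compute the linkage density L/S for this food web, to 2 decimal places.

There are L = 12 links among S = 9 species.
L/S = 12/9 = 1.3333 ≈ 1.33.

L/S = 1.33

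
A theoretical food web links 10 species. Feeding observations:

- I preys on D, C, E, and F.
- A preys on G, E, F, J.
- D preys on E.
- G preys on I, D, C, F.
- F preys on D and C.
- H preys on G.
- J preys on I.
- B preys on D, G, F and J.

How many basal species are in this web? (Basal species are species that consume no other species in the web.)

Basal species (no prey listed): E, C.
Count: 2.

2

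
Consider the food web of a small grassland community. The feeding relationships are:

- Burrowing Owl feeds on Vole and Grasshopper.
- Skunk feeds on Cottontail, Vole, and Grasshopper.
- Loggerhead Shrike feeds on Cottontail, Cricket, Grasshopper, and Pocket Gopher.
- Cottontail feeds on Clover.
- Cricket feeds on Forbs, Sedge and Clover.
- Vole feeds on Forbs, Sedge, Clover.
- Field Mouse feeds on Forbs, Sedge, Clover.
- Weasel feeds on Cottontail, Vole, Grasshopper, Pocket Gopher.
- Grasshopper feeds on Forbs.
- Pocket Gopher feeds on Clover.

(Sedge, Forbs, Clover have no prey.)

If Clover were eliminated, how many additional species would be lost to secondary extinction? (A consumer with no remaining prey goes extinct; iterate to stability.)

2

Remove Clover.
Round 1: Cottontail (all prey gone), Pocket Gopher (all prey gone) → extinct.
No further losses. Total secondary extinctions: 2.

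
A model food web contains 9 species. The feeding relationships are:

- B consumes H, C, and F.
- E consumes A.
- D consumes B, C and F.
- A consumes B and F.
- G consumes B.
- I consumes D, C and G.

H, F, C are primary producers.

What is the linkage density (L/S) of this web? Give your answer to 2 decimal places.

There are L = 13 links among S = 9 species.
L/S = 13/9 = 1.4444 ≈ 1.44.

L/S = 1.44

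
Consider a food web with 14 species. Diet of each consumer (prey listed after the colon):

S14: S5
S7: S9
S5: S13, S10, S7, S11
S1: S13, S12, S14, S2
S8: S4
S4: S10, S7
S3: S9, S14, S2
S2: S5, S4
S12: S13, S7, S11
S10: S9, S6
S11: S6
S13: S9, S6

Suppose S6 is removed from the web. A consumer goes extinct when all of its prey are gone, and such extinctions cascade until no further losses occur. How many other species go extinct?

1

Remove S6.
Round 1: S11 (all prey gone) → extinct.
No further losses. Total secondary extinctions: 1.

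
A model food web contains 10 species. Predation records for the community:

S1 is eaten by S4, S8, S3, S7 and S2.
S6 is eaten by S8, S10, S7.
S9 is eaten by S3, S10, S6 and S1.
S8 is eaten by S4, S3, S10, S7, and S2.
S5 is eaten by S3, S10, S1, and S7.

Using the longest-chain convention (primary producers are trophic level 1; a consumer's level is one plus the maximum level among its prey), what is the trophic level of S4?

Trophic level 4

S5 is a producer → level 1.
S1 eats S5 (level 1); other prey at levels: S9 1 → level 2.
S8 eats S1 (level 2); other prey at levels: S6 2 → level 3.
S4 eats S8 (level 3); other prey at levels: S1 2 → level 4.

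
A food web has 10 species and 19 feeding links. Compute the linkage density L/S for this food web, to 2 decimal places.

L/S = 1.90

There are L = 19 links among S = 10 species.
L/S = 19/10 = 1.9000 ≈ 1.90.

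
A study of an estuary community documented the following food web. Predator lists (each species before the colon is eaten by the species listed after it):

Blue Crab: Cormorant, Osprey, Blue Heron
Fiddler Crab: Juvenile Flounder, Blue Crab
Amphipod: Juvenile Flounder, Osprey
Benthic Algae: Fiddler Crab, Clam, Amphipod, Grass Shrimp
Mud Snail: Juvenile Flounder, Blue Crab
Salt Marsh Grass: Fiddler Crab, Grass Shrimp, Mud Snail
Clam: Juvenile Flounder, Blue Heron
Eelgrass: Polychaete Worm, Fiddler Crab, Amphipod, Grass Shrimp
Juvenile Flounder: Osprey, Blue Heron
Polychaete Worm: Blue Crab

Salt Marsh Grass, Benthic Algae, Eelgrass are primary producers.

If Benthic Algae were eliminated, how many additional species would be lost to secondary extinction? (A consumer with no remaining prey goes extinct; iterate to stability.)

Remove Benthic Algae.
Round 1: Clam (all prey gone) → extinct.
No further losses. Total secondary extinctions: 1.

1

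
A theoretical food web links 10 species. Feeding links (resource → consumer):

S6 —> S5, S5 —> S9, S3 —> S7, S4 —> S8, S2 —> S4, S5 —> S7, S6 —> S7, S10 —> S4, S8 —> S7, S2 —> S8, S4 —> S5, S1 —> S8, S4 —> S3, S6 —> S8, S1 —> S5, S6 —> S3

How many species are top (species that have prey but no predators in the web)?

2

Top species (has prey, but nothing eats it): S7, S9.
Count: 2.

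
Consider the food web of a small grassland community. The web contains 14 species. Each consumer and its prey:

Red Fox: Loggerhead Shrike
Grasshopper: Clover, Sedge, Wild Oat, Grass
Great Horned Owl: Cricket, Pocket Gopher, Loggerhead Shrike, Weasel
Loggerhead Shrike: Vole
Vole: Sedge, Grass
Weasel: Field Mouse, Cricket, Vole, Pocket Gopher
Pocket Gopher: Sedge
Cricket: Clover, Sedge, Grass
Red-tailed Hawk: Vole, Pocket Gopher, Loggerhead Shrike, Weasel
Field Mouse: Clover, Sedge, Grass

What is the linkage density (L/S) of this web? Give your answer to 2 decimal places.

There are L = 27 links among S = 14 species.
L/S = 27/14 = 1.9286 ≈ 1.93.

L/S = 1.93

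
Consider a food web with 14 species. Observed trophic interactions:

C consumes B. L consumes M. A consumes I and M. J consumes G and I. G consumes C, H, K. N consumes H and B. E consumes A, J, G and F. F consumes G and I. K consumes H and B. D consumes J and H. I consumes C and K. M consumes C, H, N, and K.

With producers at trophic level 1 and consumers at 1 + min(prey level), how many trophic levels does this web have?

Producers (level 1): H, B.
Following each consumer down to its lowest-level prey: H → G → J (levels 1 through 3).
All prey of J (G 2, I 3) are at level 2 or above, so J is at level 1 + 2 = 3.
Every consumer has at least one prey at level 2 or below, so none exceeds level 3.

3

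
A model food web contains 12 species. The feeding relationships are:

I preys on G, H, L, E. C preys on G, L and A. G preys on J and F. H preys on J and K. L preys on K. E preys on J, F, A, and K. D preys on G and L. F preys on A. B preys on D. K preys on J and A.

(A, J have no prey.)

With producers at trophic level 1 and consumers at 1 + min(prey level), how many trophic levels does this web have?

4

Producers (level 1): A, J.
Following each consumer down to its lowest-level prey: J → G → D → B (levels 1 through 4).
All prey of B (D 3) are at level 3 or above, so B is at level 1 + 3 = 4.
Every consumer has at least one prey at level 3 or below, so none exceeds level 4.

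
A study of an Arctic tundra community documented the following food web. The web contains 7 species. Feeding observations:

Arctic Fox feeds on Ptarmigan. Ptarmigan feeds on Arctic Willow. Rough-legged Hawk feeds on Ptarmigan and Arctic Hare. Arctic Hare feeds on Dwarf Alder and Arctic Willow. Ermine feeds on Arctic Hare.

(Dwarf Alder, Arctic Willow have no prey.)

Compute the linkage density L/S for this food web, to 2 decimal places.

L/S = 1.00

There are L = 7 links among S = 7 species.
L/S = 7/7 = 1.0000 ≈ 1.00.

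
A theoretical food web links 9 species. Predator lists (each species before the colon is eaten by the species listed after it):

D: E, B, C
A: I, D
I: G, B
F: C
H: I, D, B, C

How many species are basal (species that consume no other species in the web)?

Basal species (no prey listed): F, H, A.
Count: 3.

3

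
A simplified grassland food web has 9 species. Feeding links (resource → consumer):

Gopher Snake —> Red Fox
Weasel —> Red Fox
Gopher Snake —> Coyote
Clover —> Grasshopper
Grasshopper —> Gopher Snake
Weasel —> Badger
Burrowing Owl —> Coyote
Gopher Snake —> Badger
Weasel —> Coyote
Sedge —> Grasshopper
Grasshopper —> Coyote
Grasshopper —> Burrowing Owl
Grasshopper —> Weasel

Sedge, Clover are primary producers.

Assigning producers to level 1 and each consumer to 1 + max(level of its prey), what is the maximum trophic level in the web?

4

Producers (level 1): Sedge, Clover.
Sedge → Grasshopper → Weasel → Red Fox gives Red Fox level 4.
No species has a prey at level 4, so no species reaches level 5.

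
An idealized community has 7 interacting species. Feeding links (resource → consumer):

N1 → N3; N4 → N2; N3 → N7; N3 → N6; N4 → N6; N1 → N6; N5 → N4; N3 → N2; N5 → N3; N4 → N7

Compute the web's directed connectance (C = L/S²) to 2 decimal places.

The web has S = 7 species and L = 10 feeding links.
C = L / S² = 10 / 49 = 0.2041 ≈ 0.20.

C = 0.20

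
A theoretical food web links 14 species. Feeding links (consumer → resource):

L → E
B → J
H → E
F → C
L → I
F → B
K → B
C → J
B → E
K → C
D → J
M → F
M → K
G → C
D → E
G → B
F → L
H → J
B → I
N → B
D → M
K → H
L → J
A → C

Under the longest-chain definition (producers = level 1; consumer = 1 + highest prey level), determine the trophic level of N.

I is a producer → level 1.
B eats I (level 1); other prey at levels: E 1, J 1 → level 2.
N eats B → level 3.

Trophic level 3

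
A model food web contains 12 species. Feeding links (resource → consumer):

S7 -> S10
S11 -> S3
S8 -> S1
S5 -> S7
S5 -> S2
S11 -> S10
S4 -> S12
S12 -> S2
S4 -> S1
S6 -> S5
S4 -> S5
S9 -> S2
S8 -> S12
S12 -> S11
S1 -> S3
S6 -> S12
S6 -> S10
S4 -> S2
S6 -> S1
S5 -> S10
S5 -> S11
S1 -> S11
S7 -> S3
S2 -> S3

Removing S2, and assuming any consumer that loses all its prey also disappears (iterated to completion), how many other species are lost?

Remove S2.
Every predator of it retains at least one other prey: S3 still has S1, S11, S7.
No consumer loses all prey, so no secondary extinctions occur.

0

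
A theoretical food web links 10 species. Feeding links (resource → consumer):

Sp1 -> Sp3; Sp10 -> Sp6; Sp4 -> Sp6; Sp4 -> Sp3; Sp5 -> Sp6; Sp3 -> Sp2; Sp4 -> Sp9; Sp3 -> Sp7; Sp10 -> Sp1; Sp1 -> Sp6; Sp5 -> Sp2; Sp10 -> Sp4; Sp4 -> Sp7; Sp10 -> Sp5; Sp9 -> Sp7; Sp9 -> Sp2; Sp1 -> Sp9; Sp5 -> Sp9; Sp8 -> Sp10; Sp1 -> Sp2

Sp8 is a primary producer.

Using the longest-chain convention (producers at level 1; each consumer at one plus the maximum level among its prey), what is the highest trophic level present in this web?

Producers (level 1): Sp8.
Sp8 → Sp10 → Sp1 → Sp9 → Sp7 gives Sp7 level 5.
No species has a prey at level 5, so no species reaches level 6.

5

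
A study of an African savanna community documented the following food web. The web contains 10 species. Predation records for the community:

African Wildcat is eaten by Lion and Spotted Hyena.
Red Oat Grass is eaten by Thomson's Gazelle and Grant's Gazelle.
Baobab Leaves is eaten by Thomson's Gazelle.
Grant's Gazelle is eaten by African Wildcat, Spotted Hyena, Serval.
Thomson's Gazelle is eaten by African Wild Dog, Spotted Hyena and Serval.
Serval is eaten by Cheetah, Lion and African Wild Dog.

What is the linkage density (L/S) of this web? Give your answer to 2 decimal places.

L/S = 1.40

There are L = 14 links among S = 10 species.
L/S = 14/10 = 1.4000 ≈ 1.40.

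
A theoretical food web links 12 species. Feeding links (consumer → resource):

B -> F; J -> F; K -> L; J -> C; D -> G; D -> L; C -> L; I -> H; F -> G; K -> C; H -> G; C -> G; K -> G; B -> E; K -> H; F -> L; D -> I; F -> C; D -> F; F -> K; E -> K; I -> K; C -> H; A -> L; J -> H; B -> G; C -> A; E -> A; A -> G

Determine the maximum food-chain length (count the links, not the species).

One longest chain: L → A → C → K → F → J.
It has 6 species and 5 links.

5 links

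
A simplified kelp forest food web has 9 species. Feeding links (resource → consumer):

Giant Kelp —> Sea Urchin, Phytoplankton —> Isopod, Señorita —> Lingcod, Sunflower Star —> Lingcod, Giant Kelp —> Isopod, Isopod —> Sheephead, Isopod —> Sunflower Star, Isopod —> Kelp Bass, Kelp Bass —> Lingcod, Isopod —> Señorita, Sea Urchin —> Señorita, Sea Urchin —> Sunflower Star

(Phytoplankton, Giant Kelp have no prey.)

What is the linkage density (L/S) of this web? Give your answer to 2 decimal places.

L/S = 1.33

There are L = 12 links among S = 9 species.
L/S = 12/9 = 1.3333 ≈ 1.33.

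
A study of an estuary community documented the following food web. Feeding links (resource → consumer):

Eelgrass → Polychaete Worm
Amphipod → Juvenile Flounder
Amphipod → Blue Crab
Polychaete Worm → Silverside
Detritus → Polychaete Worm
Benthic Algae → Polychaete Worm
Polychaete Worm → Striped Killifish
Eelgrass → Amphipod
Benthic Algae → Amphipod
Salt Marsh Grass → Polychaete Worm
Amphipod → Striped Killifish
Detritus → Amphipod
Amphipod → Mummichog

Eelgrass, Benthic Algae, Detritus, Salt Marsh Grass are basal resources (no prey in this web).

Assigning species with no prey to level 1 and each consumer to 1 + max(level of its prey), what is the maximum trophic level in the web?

3

Basal resources (level 1): Eelgrass, Benthic Algae, Detritus, Salt Marsh Grass.
Eelgrass → Polychaete Worm → Silverside gives Silverside level 3.
No species has a prey at level 3, so no species reaches level 4.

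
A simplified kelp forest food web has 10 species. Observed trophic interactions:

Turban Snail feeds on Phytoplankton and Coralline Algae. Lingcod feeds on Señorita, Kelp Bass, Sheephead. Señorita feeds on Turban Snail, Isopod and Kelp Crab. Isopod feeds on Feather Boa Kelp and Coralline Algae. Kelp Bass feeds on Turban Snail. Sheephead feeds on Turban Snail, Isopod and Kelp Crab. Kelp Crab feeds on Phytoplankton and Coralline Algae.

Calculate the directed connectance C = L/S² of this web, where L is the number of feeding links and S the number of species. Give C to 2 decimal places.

C = 0.16

The web has S = 10 species and L = 16 feeding links.
C = L / S² = 16 / 100 = 0.1600 ≈ 0.16.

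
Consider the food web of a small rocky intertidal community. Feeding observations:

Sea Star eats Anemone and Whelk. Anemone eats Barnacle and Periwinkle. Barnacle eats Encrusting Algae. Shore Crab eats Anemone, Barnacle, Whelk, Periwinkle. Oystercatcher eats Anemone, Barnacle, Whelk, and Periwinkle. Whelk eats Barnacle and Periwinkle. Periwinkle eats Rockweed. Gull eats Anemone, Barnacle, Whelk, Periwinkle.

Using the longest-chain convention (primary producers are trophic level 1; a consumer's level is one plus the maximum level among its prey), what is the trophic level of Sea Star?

Encrusting Algae is a producer → level 1.
Barnacle eats Encrusting Algae → level 2.
Anemone eats Barnacle (level 2); other prey at levels: Periwinkle 2 → level 3.
Sea Star eats Anemone (level 3); other prey at levels: Whelk 3 → level 4.

Trophic level 4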